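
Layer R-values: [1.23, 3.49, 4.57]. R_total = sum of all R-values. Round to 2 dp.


R_total = 1.23 + 3.49 + 4.57 = 9.29

9.29


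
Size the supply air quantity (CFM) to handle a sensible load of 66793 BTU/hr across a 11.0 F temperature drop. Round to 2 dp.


CFM = 66793 / (1.08 * 11.0) = 5622.31

5622.31 CFM


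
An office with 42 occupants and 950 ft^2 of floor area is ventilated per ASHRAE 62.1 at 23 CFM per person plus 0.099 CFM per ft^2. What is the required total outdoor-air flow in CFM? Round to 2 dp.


Total = 42*23 + 950*0.099 = 1060.05 CFM

1060.05 CFM


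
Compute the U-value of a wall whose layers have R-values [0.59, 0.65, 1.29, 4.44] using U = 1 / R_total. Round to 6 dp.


R_total = 0.59 + 0.65 + 1.29 + 4.44 = 6.97
U = 1/6.97 = 0.143472

0.143472


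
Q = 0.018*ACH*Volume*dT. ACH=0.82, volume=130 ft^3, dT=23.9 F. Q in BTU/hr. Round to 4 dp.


Q = 0.018 * 0.82 * 130 * 23.9 = 45.8593 BTU/hr

45.8593 BTU/hr


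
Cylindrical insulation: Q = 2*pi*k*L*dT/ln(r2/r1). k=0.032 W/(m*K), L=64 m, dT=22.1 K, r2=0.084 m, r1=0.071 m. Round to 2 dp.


Q = 2*pi*0.032*64*22.1/ln(0.084/0.071) = 1691.37 W

1691.37 W


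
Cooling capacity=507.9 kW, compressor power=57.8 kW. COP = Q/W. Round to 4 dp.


COP = 507.9 / 57.8 = 8.7872

8.7872


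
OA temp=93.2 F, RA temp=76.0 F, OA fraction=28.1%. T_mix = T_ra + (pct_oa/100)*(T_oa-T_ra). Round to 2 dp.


T_mix = 76.0 + (28.1/100)*(93.2-76.0) = 80.83 F

80.83 F


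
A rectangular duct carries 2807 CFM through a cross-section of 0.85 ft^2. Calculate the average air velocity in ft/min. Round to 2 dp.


V = 2807 / 0.85 = 3302.35 ft/min

3302.35 ft/min


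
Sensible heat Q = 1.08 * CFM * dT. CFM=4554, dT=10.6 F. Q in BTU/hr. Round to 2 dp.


Q = 1.08 * 4554 * 10.6 = 52134.19 BTU/hr

52134.19 BTU/hr


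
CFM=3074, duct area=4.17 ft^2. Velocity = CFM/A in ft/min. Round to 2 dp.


V = 3074 / 4.17 = 737.17 ft/min

737.17 ft/min


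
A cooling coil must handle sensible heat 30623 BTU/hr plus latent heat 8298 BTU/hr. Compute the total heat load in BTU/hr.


Qt = 30623 + 8298 = 38921 BTU/hr

38921 BTU/hr


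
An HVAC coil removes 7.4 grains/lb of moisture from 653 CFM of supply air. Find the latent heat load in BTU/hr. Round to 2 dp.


Q = 0.68 * 653 * 7.4 = 3285.90 BTU/hr

3285.90 BTU/hr


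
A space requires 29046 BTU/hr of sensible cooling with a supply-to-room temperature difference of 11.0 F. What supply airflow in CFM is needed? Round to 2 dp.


CFM = 29046 / (1.08 * 11.0) = 2444.95

2444.95 CFM


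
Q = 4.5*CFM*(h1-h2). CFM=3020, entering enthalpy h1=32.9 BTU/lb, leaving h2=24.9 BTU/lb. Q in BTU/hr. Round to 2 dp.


Q = 4.5 * 3020 * (32.9 - 24.9) = 108720.00 BTU/hr

108720.00 BTU/hr


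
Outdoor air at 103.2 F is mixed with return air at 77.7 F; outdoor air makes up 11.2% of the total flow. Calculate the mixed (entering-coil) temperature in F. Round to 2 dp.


T_mix = 77.7 + (11.2/100)*(103.2-77.7) = 80.56 F

80.56 F


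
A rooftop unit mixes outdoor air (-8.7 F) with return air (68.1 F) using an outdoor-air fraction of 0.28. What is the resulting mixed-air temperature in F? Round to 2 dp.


T_mix = 0.28*(-8.7) + 0.72*68.1 = 46.60 F

46.60 F


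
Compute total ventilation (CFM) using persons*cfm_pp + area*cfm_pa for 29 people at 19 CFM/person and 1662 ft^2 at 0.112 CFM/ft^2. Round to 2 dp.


Total = 29*19 + 1662*0.112 = 737.14 CFM

737.14 CFM


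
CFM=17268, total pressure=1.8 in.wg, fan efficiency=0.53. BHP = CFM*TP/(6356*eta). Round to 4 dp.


BHP = 17268 * 1.8 / (6356 * 0.53) = 9.2269 hp

9.2269 hp


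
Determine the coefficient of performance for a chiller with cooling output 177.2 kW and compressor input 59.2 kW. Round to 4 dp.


COP = 177.2 / 59.2 = 2.9932

2.9932


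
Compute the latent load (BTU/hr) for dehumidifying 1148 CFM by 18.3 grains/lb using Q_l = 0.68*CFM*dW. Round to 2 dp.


Q = 0.68 * 1148 * 18.3 = 14285.71 BTU/hr

14285.71 BTU/hr


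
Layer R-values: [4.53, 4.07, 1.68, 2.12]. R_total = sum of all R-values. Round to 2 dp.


R_total = 4.53 + 4.07 + 1.68 + 2.12 = 12.40

12.40


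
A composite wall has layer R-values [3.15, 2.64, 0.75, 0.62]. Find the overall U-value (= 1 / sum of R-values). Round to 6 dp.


R_total = 3.15 + 2.64 + 0.75 + 0.62 = 7.16
U = 1/7.16 = 0.139665

0.139665


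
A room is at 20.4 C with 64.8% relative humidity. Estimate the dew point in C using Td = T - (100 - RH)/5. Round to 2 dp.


Td = 20.4 - (100-64.8)/5 = 13.36 C

13.36 C


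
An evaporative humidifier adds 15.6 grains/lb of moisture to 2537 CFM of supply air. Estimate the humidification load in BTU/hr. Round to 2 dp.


Q = 0.68 * 2537 * 15.6 = 26912.50 BTU/hr

26912.50 BTU/hr


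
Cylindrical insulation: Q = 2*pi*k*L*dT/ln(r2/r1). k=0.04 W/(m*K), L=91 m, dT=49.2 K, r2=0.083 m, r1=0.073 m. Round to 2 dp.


Q = 2*pi*0.04*91*49.2/ln(0.083/0.073) = 8764.86 W

8764.86 W


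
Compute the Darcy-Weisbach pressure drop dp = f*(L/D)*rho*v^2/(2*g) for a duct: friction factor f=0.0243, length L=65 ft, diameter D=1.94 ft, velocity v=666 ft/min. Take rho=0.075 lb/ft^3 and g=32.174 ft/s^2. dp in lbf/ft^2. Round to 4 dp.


v_fps = 666/60 = 11.1 ft/s
dp = 0.0243*(65/1.94)*0.075*11.1^2/(2*32.174) = 0.1169 lbf/ft^2

0.1169 lbf/ft^2


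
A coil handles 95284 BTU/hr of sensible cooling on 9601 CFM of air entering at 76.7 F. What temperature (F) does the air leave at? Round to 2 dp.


dT = 95284/(1.08*9601) = 9.1892
T_leave = 76.7 - 9.1892 = 67.51 F

67.51 F


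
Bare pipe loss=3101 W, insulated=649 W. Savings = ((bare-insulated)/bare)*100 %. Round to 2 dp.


Savings = ((3101-649)/3101)*100 = 79.07 %

79.07 %


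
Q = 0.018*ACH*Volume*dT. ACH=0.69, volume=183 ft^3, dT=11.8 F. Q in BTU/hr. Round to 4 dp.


Q = 0.018 * 0.69 * 183 * 11.8 = 26.8197 BTU/hr

26.8197 BTU/hr


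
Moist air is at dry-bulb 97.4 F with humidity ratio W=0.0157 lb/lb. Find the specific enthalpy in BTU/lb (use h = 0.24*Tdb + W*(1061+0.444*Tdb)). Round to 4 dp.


h = 0.24*97.4 + 0.0157*(1061+0.444*97.4) = 40.7127 BTU/lb

40.7127 BTU/lb


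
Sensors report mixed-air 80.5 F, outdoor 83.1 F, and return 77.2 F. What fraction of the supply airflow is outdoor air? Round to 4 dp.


frac = (80.5 - 77.2) / (83.1 - 77.2) = 0.5593

0.5593


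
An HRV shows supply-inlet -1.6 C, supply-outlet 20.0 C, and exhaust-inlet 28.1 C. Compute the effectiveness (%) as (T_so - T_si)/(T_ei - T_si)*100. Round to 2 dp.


eff = (20.0-(-1.6))/(28.1-(-1.6))*100 = 72.73 %

72.73 %


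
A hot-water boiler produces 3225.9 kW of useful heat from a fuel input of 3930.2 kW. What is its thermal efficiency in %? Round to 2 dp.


eta = (3225.9/3930.2)*100 = 82.08 %

82.08 %


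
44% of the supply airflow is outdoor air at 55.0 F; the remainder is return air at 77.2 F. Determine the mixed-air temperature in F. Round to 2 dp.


T_mix = 0.44*55.0 + 0.56*77.2 = 67.43 F

67.43 F


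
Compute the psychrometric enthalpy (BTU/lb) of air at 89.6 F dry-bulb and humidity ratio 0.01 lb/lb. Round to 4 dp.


h = 0.24*89.6 + 0.01*(1061+0.444*89.6) = 32.5118 BTU/lb

32.5118 BTU/lb


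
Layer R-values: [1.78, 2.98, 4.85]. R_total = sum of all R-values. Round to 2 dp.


R_total = 1.78 + 2.98 + 4.85 = 9.61

9.61


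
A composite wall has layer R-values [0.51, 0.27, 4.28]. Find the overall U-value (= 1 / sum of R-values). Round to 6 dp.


R_total = 0.51 + 0.27 + 4.28 = 5.06
U = 1/5.06 = 0.197628

0.197628


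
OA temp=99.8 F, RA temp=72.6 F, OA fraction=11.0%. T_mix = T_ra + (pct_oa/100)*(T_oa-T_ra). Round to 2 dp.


T_mix = 72.6 + (11.0/100)*(99.8-72.6) = 75.59 F

75.59 F


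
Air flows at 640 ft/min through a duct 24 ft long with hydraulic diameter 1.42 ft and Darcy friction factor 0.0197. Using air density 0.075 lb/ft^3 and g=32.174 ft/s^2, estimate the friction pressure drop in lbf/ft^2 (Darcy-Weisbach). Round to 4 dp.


v_fps = 640/60 = 10.6667 ft/s
dp = 0.0197*(24/1.42)*0.075*10.6667^2/(2*32.174) = 0.0442 lbf/ft^2

0.0442 lbf/ft^2


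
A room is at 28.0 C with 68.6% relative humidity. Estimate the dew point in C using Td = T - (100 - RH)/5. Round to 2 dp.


Td = 28.0 - (100-68.6)/5 = 21.72 C

21.72 C


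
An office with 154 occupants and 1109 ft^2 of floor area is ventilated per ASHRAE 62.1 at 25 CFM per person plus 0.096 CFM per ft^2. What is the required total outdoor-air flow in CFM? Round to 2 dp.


Total = 154*25 + 1109*0.096 = 3956.46 CFM

3956.46 CFM


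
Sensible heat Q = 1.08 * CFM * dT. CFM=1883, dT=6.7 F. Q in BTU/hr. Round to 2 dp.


Q = 1.08 * 1883 * 6.7 = 13625.39 BTU/hr

13625.39 BTU/hr


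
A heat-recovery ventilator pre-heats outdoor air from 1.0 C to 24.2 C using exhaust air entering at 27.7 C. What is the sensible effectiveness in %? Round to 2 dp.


eff = (24.2-1.0)/(27.7-1.0)*100 = 86.89 %

86.89 %


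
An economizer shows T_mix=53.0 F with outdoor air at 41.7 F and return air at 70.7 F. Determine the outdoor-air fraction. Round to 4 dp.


frac = (53.0 - 70.7) / (41.7 - 70.7) = 0.6103

0.6103


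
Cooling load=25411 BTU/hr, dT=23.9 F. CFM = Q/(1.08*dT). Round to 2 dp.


CFM = 25411 / (1.08 * 23.9) = 984.46

984.46 CFM


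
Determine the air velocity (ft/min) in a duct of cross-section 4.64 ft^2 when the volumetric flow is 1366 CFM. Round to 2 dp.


V = 1366 / 4.64 = 294.40 ft/min

294.40 ft/min


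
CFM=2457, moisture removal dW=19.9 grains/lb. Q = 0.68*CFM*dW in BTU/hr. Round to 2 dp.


Q = 0.68 * 2457 * 19.9 = 33248.12 BTU/hr

33248.12 BTU/hr


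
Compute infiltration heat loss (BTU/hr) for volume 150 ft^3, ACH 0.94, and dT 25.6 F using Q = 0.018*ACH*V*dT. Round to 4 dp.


Q = 0.018 * 0.94 * 150 * 25.6 = 64.9728 BTU/hr

64.9728 BTU/hr


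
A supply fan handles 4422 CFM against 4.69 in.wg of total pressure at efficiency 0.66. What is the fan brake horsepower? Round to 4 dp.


BHP = 4422 * 4.69 / (6356 * 0.66) = 4.9438 hp

4.9438 hp


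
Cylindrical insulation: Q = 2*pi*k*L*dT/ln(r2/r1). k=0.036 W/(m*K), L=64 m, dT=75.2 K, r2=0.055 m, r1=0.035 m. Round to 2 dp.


Q = 2*pi*0.036*64*75.2/ln(0.055/0.035) = 2408.55 W

2408.55 W


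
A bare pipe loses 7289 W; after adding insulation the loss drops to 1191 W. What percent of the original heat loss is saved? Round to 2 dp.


Savings = ((7289-1191)/7289)*100 = 83.66 %

83.66 %


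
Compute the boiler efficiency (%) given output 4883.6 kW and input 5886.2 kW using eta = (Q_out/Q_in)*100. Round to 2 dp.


eta = (4883.6/5886.2)*100 = 82.97 %

82.97 %


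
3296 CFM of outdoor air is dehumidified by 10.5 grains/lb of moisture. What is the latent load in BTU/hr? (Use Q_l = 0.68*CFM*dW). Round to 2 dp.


Q = 0.68 * 3296 * 10.5 = 23533.44 BTU/hr

23533.44 BTU/hr


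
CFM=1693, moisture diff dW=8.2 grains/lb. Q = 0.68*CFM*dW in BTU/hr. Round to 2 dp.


Q = 0.68 * 1693 * 8.2 = 9440.17 BTU/hr

9440.17 BTU/hr


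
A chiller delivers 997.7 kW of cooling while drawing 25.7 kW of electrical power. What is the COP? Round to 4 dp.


COP = 997.7 / 25.7 = 38.8210

38.8210


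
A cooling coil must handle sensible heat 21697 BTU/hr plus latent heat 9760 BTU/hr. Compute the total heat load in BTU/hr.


Qt = 21697 + 9760 = 31457 BTU/hr

31457 BTU/hr


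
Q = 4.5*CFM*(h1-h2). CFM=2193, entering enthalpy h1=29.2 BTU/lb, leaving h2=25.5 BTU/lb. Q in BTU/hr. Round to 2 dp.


Q = 4.5 * 2193 * (29.2 - 25.5) = 36513.45 BTU/hr

36513.45 BTU/hr


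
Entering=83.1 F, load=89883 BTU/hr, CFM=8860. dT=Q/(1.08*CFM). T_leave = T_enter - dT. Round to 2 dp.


dT = 89883/(1.08*8860) = 9.3933
T_leave = 83.1 - 9.3933 = 73.71 F

73.71 F


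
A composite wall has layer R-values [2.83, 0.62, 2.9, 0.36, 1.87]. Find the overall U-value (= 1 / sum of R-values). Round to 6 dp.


R_total = 2.83 + 0.62 + 2.9 + 0.36 + 1.87 = 8.58
U = 1/8.58 = 0.116550

0.116550


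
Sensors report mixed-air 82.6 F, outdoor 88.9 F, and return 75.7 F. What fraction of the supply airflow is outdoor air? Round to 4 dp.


frac = (82.6 - 75.7) / (88.9 - 75.7) = 0.5227

0.5227


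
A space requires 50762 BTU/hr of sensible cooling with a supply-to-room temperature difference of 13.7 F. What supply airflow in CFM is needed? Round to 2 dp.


CFM = 50762 / (1.08 * 13.7) = 3430.79

3430.79 CFM


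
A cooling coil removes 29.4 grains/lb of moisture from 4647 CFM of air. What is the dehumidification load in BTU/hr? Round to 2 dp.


Q = 0.68 * 4647 * 29.4 = 92902.82 BTU/hr

92902.82 BTU/hr


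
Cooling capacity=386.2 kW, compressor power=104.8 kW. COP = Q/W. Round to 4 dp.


COP = 386.2 / 104.8 = 3.6851

3.6851


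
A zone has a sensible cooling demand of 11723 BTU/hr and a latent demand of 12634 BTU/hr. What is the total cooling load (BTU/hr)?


Qt = 11723 + 12634 = 24357 BTU/hr

24357 BTU/hr


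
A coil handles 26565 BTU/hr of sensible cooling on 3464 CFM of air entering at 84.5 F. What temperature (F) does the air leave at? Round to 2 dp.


dT = 26565/(1.08*3464) = 7.1008
T_leave = 84.5 - 7.1008 = 77.40 F

77.40 F


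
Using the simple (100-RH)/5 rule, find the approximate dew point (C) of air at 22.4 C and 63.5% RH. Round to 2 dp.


Td = 22.4 - (100-63.5)/5 = 15.10 C

15.10 C


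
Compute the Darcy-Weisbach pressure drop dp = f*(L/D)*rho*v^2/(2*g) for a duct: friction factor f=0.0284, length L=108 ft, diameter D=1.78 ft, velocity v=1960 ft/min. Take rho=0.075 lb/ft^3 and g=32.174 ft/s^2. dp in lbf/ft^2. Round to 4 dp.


v_fps = 1960/60 = 32.6667 ft/s
dp = 0.0284*(108/1.78)*0.075*32.6667^2/(2*32.174) = 2.1432 lbf/ft^2

2.1432 lbf/ft^2


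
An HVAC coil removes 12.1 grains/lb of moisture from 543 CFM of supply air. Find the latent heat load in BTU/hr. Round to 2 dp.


Q = 0.68 * 543 * 12.1 = 4467.80 BTU/hr

4467.80 BTU/hr


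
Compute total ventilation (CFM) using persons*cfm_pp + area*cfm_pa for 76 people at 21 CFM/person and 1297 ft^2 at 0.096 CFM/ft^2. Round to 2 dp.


Total = 76*21 + 1297*0.096 = 1720.51 CFM

1720.51 CFM


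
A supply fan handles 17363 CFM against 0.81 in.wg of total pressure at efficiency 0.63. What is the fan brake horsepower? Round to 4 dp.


BHP = 17363 * 0.81 / (6356 * 0.63) = 3.5122 hp

3.5122 hp


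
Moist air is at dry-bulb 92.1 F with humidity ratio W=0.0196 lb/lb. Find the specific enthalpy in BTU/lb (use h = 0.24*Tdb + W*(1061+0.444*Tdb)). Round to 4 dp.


h = 0.24*92.1 + 0.0196*(1061+0.444*92.1) = 43.7011 BTU/lb

43.7011 BTU/lb


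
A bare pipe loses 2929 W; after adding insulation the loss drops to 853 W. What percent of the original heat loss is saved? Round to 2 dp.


Savings = ((2929-853)/2929)*100 = 70.88 %

70.88 %


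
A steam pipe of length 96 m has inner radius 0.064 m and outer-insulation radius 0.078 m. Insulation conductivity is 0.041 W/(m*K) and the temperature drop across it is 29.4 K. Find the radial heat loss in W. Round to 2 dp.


Q = 2*pi*0.041*96*29.4/ln(0.078/0.064) = 3675.36 W

3675.36 W


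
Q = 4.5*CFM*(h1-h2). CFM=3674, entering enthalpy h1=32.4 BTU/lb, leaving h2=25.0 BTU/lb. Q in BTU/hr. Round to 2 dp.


Q = 4.5 * 3674 * (32.4 - 25.0) = 122344.20 BTU/hr

122344.20 BTU/hr


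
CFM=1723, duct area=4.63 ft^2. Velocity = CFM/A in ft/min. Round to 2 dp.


V = 1723 / 4.63 = 372.14 ft/min

372.14 ft/min


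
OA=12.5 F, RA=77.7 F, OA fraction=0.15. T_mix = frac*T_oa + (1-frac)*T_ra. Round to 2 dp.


T_mix = 0.15*12.5 + 0.85*77.7 = 67.92 F

67.92 F


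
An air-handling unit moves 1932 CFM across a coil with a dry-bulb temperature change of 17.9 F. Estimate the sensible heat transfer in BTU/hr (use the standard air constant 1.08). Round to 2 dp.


Q = 1.08 * 1932 * 17.9 = 37349.42 BTU/hr

37349.42 BTU/hr


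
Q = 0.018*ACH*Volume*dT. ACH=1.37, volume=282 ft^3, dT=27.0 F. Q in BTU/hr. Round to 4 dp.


Q = 0.018 * 1.37 * 282 * 27.0 = 187.7612 BTU/hr

187.7612 BTU/hr


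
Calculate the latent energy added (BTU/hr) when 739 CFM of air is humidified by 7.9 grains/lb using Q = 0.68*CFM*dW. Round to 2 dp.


Q = 0.68 * 739 * 7.9 = 3969.91 BTU/hr

3969.91 BTU/hr


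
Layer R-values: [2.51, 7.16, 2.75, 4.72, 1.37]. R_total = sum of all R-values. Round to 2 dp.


R_total = 2.51 + 7.16 + 2.75 + 4.72 + 1.37 = 18.51

18.51


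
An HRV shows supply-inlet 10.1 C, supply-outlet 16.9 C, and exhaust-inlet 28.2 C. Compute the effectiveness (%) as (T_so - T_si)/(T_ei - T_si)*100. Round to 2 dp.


eff = (16.9-10.1)/(28.2-10.1)*100 = 37.57 %

37.57 %


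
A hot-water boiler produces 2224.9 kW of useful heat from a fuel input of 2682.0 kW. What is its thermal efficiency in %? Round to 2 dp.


eta = (2224.9/2682.0)*100 = 82.96 %

82.96 %


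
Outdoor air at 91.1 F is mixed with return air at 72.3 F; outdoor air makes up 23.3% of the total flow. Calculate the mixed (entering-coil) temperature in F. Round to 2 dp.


T_mix = 72.3 + (23.3/100)*(91.1-72.3) = 76.68 F

76.68 F


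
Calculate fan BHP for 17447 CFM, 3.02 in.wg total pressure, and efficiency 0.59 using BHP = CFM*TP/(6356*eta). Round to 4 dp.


BHP = 17447 * 3.02 / (6356 * 0.59) = 14.0505 hp

14.0505 hp


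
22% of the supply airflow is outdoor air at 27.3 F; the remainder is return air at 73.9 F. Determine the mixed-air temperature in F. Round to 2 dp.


T_mix = 0.22*27.3 + 0.78*73.9 = 63.65 F

63.65 F


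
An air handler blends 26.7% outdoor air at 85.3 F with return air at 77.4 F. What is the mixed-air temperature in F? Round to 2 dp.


T_mix = 77.4 + (26.7/100)*(85.3-77.4) = 79.51 F

79.51 F


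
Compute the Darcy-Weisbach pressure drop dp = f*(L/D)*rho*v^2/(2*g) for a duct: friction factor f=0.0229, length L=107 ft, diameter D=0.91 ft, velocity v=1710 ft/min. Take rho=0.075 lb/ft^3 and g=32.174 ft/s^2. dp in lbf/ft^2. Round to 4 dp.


v_fps = 1710/60 = 28.5 ft/s
dp = 0.0229*(107/0.91)*0.075*28.5^2/(2*32.174) = 2.5491 lbf/ft^2

2.5491 lbf/ft^2


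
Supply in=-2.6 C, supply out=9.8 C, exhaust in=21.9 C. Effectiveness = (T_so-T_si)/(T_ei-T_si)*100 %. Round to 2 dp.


eff = (9.8-(-2.6))/(21.9-(-2.6))*100 = 50.61 %

50.61 %


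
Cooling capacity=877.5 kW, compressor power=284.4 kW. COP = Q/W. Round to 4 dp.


COP = 877.5 / 284.4 = 3.0854

3.0854


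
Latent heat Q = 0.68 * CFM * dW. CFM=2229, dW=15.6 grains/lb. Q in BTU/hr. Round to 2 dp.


Q = 0.68 * 2229 * 15.6 = 23645.23 BTU/hr

23645.23 BTU/hr


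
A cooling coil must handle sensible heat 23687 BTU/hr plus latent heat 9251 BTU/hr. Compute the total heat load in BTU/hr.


Qt = 23687 + 9251 = 32938 BTU/hr

32938 BTU/hr


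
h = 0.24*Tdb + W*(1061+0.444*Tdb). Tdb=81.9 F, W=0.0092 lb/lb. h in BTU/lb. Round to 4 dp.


h = 0.24*81.9 + 0.0092*(1061+0.444*81.9) = 29.7517 BTU/lb

29.7517 BTU/lb


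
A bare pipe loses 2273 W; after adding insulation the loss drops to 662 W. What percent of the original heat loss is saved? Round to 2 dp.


Savings = ((2273-662)/2273)*100 = 70.88 %

70.88 %


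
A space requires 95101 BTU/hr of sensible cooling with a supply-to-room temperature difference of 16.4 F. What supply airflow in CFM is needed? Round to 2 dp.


CFM = 95101 / (1.08 * 16.4) = 5369.30

5369.30 CFM


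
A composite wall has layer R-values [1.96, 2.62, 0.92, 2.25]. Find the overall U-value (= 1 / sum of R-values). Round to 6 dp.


R_total = 1.96 + 2.62 + 0.92 + 2.25 = 7.75
U = 1/7.75 = 0.129032

0.129032


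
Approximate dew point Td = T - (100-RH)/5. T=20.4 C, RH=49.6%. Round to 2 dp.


Td = 20.4 - (100-49.6)/5 = 10.32 C

10.32 C


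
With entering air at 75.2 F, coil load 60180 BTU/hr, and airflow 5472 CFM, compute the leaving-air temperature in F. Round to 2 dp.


dT = 60180/(1.08*5472) = 10.1832
T_leave = 75.2 - 10.1832 = 65.02 F

65.02 F


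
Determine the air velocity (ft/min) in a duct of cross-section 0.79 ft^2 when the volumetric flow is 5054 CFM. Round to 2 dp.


V = 5054 / 0.79 = 6397.47 ft/min

6397.47 ft/min


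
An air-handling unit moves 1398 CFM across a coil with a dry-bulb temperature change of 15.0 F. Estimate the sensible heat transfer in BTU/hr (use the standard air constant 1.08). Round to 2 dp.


Q = 1.08 * 1398 * 15.0 = 22647.60 BTU/hr

22647.60 BTU/hr


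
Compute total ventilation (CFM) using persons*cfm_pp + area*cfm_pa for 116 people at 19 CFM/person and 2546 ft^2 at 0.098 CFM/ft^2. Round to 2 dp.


Total = 116*19 + 2546*0.098 = 2453.51 CFM

2453.51 CFM


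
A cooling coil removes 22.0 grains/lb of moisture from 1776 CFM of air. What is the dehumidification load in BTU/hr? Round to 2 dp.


Q = 0.68 * 1776 * 22.0 = 26568.96 BTU/hr

26568.96 BTU/hr


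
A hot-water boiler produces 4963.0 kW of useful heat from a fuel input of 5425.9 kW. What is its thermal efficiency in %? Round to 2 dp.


eta = (4963.0/5425.9)*100 = 91.47 %

91.47 %


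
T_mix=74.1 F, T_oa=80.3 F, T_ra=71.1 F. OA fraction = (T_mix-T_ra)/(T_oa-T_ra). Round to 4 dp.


frac = (74.1 - 71.1) / (80.3 - 71.1) = 0.3261

0.3261


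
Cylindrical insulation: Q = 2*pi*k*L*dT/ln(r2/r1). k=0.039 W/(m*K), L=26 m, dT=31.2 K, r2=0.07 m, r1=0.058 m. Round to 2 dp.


Q = 2*pi*0.039*26*31.2/ln(0.07/0.058) = 1057.05 W

1057.05 W


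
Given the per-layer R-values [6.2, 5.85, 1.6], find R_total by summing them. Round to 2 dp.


R_total = 6.2 + 5.85 + 1.6 = 13.65

13.65


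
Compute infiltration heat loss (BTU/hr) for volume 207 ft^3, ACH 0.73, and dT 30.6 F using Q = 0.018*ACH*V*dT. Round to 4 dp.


Q = 0.018 * 0.73 * 207 * 30.6 = 83.2314 BTU/hr

83.2314 BTU/hr


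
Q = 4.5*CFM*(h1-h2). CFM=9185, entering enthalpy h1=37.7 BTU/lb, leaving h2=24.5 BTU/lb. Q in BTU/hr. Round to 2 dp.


Q = 4.5 * 9185 * (37.7 - 24.5) = 545589.00 BTU/hr

545589.00 BTU/hr


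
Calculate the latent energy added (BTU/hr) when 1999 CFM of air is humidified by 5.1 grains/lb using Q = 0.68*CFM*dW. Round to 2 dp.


Q = 0.68 * 1999 * 5.1 = 6932.53 BTU/hr

6932.53 BTU/hr


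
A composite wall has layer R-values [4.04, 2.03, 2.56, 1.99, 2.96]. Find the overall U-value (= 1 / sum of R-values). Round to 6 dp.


R_total = 4.04 + 2.03 + 2.56 + 1.99 + 2.96 = 13.58
U = 1/13.58 = 0.073638

0.073638


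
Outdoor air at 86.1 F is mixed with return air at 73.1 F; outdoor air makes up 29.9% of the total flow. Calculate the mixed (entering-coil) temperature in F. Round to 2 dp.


T_mix = 73.1 + (29.9/100)*(86.1-73.1) = 76.99 F

76.99 F


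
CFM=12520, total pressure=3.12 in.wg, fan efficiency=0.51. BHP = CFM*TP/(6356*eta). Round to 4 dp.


BHP = 12520 * 3.12 / (6356 * 0.51) = 12.0505 hp

12.0505 hp


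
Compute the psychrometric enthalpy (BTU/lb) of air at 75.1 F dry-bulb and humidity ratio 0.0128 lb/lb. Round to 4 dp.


h = 0.24*75.1 + 0.0128*(1061+0.444*75.1) = 32.0316 BTU/lb

32.0316 BTU/lb


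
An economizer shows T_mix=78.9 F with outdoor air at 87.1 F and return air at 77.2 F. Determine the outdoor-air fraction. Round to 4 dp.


frac = (78.9 - 77.2) / (87.1 - 77.2) = 0.1717

0.1717


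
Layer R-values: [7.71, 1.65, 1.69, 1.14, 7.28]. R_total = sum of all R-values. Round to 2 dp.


R_total = 7.71 + 1.65 + 1.69 + 1.14 + 7.28 = 19.47

19.47


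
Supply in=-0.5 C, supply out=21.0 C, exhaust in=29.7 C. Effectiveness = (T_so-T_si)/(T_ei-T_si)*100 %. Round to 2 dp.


eff = (21.0-(-0.5))/(29.7-(-0.5))*100 = 71.19 %

71.19 %


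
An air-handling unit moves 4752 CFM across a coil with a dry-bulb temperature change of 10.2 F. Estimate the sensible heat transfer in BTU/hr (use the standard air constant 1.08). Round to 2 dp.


Q = 1.08 * 4752 * 10.2 = 52348.03 BTU/hr

52348.03 BTU/hr


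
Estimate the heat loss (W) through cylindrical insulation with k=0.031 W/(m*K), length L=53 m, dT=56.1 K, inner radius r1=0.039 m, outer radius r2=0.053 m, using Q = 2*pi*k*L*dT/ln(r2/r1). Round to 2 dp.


Q = 2*pi*0.031*53*56.1/ln(0.053/0.039) = 1888.09 W

1888.09 W


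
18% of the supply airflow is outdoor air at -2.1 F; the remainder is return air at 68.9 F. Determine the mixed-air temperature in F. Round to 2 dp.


T_mix = 0.18*(-2.1) + 0.82*68.9 = 56.12 F

56.12 F


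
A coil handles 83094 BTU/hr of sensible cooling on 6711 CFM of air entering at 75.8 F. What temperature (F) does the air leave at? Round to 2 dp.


dT = 83094/(1.08*6711) = 11.4646
T_leave = 75.8 - 11.4646 = 64.34 F

64.34 F


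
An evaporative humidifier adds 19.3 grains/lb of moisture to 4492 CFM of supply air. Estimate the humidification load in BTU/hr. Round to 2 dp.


Q = 0.68 * 4492 * 19.3 = 58953.01 BTU/hr

58953.01 BTU/hr


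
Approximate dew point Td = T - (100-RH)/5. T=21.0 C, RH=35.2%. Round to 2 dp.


Td = 21.0 - (100-35.2)/5 = 8.04 C

8.04 C


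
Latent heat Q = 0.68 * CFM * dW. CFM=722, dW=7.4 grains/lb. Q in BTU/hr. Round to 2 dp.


Q = 0.68 * 722 * 7.4 = 3633.10 BTU/hr

3633.10 BTU/hr


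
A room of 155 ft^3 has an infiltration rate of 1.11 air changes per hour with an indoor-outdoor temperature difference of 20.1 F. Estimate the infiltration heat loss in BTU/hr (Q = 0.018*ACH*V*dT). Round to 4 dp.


Q = 0.018 * 1.11 * 155 * 20.1 = 62.2477 BTU/hr

62.2477 BTU/hr


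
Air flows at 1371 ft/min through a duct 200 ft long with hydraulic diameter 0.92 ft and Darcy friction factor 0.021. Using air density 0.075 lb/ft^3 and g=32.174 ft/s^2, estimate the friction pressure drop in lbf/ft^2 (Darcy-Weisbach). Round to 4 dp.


v_fps = 1371/60 = 22.85 ft/s
dp = 0.021*(200/0.92)*0.075*22.85^2/(2*32.174) = 2.7782 lbf/ft^2

2.7782 lbf/ft^2


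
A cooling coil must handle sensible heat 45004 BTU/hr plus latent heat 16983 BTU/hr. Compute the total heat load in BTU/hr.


Qt = 45004 + 16983 = 61987 BTU/hr

61987 BTU/hr


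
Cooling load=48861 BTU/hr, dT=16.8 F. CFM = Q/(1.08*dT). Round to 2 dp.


CFM = 48861 / (1.08 * 16.8) = 2692.96

2692.96 CFM


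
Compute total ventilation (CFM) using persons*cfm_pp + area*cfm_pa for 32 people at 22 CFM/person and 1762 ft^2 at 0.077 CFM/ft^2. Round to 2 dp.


Total = 32*22 + 1762*0.077 = 839.67 CFM

839.67 CFM


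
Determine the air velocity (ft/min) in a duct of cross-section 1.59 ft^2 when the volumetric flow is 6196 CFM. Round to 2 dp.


V = 6196 / 1.59 = 3896.86 ft/min

3896.86 ft/min


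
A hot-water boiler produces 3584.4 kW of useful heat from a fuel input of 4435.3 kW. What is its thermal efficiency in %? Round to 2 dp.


eta = (3584.4/4435.3)*100 = 80.82 %

80.82 %


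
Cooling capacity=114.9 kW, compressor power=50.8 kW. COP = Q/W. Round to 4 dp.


COP = 114.9 / 50.8 = 2.2618

2.2618


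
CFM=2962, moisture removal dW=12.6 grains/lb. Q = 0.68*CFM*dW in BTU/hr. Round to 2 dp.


Q = 0.68 * 2962 * 12.6 = 25378.42 BTU/hr

25378.42 BTU/hr


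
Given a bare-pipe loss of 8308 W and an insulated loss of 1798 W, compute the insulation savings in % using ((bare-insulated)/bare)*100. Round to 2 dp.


Savings = ((8308-1798)/8308)*100 = 78.36 %

78.36 %


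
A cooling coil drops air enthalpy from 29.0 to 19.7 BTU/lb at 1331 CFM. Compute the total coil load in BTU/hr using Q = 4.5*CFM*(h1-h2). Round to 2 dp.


Q = 4.5 * 1331 * (29.0 - 19.7) = 55702.35 BTU/hr

55702.35 BTU/hr


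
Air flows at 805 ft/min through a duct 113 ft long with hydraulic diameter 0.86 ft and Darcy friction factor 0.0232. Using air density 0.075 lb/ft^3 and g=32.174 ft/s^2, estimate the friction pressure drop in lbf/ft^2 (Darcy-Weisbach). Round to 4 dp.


v_fps = 805/60 = 13.4167 ft/s
dp = 0.0232*(113/0.86)*0.075*13.4167^2/(2*32.174) = 0.6396 lbf/ft^2

0.6396 lbf/ft^2


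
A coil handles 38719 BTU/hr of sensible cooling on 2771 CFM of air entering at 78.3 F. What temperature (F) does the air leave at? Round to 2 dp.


dT = 38719/(1.08*2771) = 12.9379
T_leave = 78.3 - 12.9379 = 65.36 F

65.36 F


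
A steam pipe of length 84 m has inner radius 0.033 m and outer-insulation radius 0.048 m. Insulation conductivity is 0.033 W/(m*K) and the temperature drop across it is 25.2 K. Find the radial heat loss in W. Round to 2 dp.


Q = 2*pi*0.033*84*25.2/ln(0.048/0.033) = 1171.38 W

1171.38 W


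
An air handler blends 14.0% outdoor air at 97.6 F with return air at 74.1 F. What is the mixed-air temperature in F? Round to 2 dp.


T_mix = 74.1 + (14.0/100)*(97.6-74.1) = 77.39 F

77.39 F


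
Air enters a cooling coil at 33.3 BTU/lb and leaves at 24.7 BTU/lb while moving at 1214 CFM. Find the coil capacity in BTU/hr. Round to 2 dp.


Q = 4.5 * 1214 * (33.3 - 24.7) = 46981.80 BTU/hr

46981.80 BTU/hr


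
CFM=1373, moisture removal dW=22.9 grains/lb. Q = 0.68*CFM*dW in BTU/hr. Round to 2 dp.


Q = 0.68 * 1373 * 22.9 = 21380.36 BTU/hr

21380.36 BTU/hr


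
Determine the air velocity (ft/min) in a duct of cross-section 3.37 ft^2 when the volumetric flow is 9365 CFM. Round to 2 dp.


V = 9365 / 3.37 = 2778.93 ft/min

2778.93 ft/min


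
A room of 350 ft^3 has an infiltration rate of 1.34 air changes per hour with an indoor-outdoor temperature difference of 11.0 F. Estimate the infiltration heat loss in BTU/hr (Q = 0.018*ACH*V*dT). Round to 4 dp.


Q = 0.018 * 1.34 * 350 * 11.0 = 92.8620 BTU/hr

92.8620 BTU/hr


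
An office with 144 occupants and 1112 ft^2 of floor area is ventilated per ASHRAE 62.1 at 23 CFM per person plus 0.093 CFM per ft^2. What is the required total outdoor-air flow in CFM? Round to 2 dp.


Total = 144*23 + 1112*0.093 = 3415.42 CFM

3415.42 CFM


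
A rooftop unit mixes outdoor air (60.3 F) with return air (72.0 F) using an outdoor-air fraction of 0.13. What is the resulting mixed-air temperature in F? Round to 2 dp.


T_mix = 0.13*60.3 + 0.87*72.0 = 70.48 F

70.48 F


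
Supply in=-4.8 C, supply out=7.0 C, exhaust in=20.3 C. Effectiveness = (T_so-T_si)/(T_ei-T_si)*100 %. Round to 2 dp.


eff = (7.0-(-4.8))/(20.3-(-4.8))*100 = 47.01 %

47.01 %


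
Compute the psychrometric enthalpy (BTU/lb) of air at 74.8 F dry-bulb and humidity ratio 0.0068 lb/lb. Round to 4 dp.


h = 0.24*74.8 + 0.0068*(1061+0.444*74.8) = 25.3926 BTU/lb

25.3926 BTU/lb


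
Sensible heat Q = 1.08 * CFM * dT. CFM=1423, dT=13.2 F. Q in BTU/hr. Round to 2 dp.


Q = 1.08 * 1423 * 13.2 = 20286.29 BTU/hr

20286.29 BTU/hr


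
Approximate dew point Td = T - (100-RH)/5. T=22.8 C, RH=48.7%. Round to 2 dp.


Td = 22.8 - (100-48.7)/5 = 12.54 C

12.54 C


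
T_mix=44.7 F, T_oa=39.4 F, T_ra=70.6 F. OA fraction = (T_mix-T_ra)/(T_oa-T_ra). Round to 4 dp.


frac = (44.7 - 70.6) / (39.4 - 70.6) = 0.8301

0.8301


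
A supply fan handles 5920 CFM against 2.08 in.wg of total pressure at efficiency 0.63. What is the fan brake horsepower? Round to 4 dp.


BHP = 5920 * 2.08 / (6356 * 0.63) = 3.0751 hp

3.0751 hp


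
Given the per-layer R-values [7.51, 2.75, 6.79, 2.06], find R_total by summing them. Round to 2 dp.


R_total = 7.51 + 2.75 + 6.79 + 2.06 = 19.11

19.11


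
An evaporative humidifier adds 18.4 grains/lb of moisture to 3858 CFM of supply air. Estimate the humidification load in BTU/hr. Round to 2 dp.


Q = 0.68 * 3858 * 18.4 = 48271.30 BTU/hr

48271.30 BTU/hr


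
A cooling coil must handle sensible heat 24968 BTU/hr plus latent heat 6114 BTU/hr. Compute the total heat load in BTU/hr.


Qt = 24968 + 6114 = 31082 BTU/hr

31082 BTU/hr


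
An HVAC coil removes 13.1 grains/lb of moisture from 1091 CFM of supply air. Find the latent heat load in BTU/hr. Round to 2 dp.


Q = 0.68 * 1091 * 13.1 = 9718.63 BTU/hr

9718.63 BTU/hr


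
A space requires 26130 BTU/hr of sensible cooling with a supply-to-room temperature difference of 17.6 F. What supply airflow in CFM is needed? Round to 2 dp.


CFM = 26130 / (1.08 * 17.6) = 1374.68

1374.68 CFM


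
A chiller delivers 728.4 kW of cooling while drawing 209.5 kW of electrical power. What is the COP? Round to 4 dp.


COP = 728.4 / 209.5 = 3.4768

3.4768


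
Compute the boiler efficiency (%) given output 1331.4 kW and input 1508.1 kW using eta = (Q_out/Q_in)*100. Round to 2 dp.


eta = (1331.4/1508.1)*100 = 88.28 %

88.28 %


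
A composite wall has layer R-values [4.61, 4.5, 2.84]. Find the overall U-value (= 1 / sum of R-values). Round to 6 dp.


R_total = 4.61 + 4.5 + 2.84 = 11.95
U = 1/11.95 = 0.083682

0.083682


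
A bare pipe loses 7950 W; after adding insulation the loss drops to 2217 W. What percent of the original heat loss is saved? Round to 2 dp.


Savings = ((7950-2217)/7950)*100 = 72.11 %

72.11 %


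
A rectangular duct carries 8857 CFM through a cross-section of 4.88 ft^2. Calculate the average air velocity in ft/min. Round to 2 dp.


V = 8857 / 4.88 = 1814.96 ft/min

1814.96 ft/min


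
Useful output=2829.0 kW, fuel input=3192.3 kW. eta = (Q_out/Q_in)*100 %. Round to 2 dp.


eta = (2829.0/3192.3)*100 = 88.62 %

88.62 %


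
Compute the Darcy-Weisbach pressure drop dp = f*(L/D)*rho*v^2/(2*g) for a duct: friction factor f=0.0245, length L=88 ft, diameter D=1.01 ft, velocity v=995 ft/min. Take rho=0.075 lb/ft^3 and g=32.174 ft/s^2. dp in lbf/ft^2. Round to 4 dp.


v_fps = 995/60 = 16.5833 ft/s
dp = 0.0245*(88/1.01)*0.075*16.5833^2/(2*32.174) = 0.6842 lbf/ft^2

0.6842 lbf/ft^2


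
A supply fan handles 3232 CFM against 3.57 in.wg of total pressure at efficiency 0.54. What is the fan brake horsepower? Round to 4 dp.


BHP = 3232 * 3.57 / (6356 * 0.54) = 3.3617 hp

3.3617 hp


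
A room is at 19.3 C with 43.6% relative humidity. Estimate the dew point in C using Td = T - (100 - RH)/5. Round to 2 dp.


Td = 19.3 - (100-43.6)/5 = 8.02 C

8.02 C


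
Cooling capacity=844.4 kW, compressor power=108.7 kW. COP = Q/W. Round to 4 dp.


COP = 844.4 / 108.7 = 7.7682

7.7682


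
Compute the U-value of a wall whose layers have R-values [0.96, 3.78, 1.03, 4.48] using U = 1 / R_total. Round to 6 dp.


R_total = 0.96 + 3.78 + 1.03 + 4.48 = 10.25
U = 1/10.25 = 0.097561

0.097561


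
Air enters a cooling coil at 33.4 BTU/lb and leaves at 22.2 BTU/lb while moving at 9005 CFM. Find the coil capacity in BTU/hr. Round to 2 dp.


Q = 4.5 * 9005 * (33.4 - 22.2) = 453852.00 BTU/hr

453852.00 BTU/hr


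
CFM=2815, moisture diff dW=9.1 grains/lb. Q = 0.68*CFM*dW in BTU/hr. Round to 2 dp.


Q = 0.68 * 2815 * 9.1 = 17419.22 BTU/hr

17419.22 BTU/hr


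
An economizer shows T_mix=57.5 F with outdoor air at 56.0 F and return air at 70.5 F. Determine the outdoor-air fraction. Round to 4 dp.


frac = (57.5 - 70.5) / (56.0 - 70.5) = 0.8966

0.8966


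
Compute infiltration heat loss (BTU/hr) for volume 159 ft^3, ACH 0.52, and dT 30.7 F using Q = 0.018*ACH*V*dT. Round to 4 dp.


Q = 0.018 * 0.52 * 159 * 30.7 = 45.6890 BTU/hr

45.6890 BTU/hr


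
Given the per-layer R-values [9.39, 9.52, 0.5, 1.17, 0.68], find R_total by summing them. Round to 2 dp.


R_total = 9.39 + 9.52 + 0.5 + 1.17 + 0.68 = 21.26

21.26


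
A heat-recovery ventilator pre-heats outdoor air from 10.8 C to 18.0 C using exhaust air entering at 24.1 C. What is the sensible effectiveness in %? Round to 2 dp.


eff = (18.0-10.8)/(24.1-10.8)*100 = 54.14 %

54.14 %


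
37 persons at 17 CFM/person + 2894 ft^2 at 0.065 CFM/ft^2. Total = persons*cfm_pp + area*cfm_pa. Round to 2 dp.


Total = 37*17 + 2894*0.065 = 817.11 CFM

817.11 CFM


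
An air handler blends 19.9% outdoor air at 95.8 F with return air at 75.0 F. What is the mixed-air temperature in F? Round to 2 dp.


T_mix = 75.0 + (19.9/100)*(95.8-75.0) = 79.14 F

79.14 F


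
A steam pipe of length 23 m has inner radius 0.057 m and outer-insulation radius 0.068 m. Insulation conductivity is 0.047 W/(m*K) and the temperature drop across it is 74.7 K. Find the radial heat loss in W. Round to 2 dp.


Q = 2*pi*0.047*23*74.7/ln(0.068/0.057) = 2875.34 W

2875.34 W


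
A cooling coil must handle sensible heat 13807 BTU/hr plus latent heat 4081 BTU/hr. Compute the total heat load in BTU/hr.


Qt = 13807 + 4081 = 17888 BTU/hr

17888 BTU/hr


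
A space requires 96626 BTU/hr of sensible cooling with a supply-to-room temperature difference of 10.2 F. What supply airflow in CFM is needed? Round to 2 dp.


CFM = 96626 / (1.08 * 10.2) = 8771.42

8771.42 CFM


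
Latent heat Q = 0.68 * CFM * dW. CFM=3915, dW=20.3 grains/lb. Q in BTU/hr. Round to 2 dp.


Q = 0.68 * 3915 * 20.3 = 54042.66 BTU/hr

54042.66 BTU/hr


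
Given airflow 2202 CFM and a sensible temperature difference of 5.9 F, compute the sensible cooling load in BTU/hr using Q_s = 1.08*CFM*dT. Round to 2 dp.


Q = 1.08 * 2202 * 5.9 = 14031.14 BTU/hr

14031.14 BTU/hr


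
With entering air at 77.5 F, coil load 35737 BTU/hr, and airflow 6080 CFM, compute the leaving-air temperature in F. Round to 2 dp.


dT = 35737/(1.08*6080) = 5.4424
T_leave = 77.5 - 5.4424 = 72.06 F

72.06 F


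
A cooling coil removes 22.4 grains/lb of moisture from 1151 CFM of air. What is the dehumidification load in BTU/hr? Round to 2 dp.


Q = 0.68 * 1151 * 22.4 = 17532.03 BTU/hr

17532.03 BTU/hr


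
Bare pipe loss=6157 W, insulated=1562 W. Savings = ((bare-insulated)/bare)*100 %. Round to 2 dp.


Savings = ((6157-1562)/6157)*100 = 74.63 %

74.63 %


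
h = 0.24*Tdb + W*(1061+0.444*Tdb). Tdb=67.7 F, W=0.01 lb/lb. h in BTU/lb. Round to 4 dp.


h = 0.24*67.7 + 0.01*(1061+0.444*67.7) = 27.1586 BTU/lb

27.1586 BTU/lb


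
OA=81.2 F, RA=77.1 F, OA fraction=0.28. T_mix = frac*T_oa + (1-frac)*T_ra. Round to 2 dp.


T_mix = 0.28*81.2 + 0.72*77.1 = 78.25 F

78.25 F


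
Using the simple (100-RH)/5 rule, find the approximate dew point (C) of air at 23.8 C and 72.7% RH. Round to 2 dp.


Td = 23.8 - (100-72.7)/5 = 18.34 C

18.34 C


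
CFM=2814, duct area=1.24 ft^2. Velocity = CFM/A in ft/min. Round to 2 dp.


V = 2814 / 1.24 = 2269.35 ft/min

2269.35 ft/min


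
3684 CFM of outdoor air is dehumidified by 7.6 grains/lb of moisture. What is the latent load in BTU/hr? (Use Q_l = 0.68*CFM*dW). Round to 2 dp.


Q = 0.68 * 3684 * 7.6 = 19038.91 BTU/hr

19038.91 BTU/hr


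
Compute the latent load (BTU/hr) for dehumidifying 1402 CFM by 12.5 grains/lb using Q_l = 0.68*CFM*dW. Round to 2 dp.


Q = 0.68 * 1402 * 12.5 = 11917.00 BTU/hr

11917.00 BTU/hr


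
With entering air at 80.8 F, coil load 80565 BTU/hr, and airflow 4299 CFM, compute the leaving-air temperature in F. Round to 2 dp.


dT = 80565/(1.08*4299) = 17.3522
T_leave = 80.8 - 17.3522 = 63.45 F

63.45 F


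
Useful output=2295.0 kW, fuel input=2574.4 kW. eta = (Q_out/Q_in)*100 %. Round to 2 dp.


eta = (2295.0/2574.4)*100 = 89.15 %

89.15 %


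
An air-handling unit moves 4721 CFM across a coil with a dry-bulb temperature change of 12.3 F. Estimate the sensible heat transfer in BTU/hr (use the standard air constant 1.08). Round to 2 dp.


Q = 1.08 * 4721 * 12.3 = 62713.76 BTU/hr

62713.76 BTU/hr


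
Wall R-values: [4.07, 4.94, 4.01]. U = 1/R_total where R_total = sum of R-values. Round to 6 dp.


R_total = 4.07 + 4.94 + 4.01 = 13.02
U = 1/13.02 = 0.076805

0.076805


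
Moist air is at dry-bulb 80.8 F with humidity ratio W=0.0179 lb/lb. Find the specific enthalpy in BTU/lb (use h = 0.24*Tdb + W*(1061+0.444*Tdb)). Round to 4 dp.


h = 0.24*80.8 + 0.0179*(1061+0.444*80.8) = 39.0261 BTU/lb

39.0261 BTU/lb


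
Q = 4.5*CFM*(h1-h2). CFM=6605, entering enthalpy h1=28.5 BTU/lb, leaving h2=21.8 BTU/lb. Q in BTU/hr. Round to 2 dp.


Q = 4.5 * 6605 * (28.5 - 21.8) = 199140.75 BTU/hr

199140.75 BTU/hr


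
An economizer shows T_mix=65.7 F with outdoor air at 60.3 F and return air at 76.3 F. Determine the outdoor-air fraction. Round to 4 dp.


frac = (65.7 - 76.3) / (60.3 - 76.3) = 0.6625

0.6625


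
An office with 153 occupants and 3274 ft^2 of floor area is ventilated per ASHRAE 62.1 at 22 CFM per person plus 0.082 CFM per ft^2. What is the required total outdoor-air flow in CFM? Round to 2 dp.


Total = 153*22 + 3274*0.082 = 3634.47 CFM

3634.47 CFM
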